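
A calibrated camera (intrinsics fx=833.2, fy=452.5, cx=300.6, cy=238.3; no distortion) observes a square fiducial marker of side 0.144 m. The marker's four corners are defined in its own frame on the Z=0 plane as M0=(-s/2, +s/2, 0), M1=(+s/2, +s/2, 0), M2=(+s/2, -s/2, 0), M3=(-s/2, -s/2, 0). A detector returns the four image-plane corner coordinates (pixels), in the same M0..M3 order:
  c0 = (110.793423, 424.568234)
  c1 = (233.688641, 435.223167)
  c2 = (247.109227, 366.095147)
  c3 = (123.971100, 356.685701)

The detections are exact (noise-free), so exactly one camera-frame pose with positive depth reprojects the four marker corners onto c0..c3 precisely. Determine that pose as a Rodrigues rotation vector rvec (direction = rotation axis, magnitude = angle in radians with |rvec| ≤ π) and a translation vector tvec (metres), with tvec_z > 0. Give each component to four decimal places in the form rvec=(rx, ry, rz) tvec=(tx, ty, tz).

rvec=(-0.0062, 0.1196, 0.1049) tvec=(-0.1388, 0.3288, 0.9460)

Intrinsics K: fx=833.2, fy=452.5, cx=300.6, cy=238.3
Marker side s = 0.144 m; corners in marker frame (Z=0):
  M0 = (-0.0720, +0.0720, 0)
  M1 = (+0.0720, +0.0720, 0)
  M2 = (+0.0720, -0.0720, 0)
  M3 = (-0.0720, -0.0720, 0)
Detected image corners:
  c0 = (110.793423, 424.568234) px
  c1 = (233.688641, 435.223167) px
  c2 = (247.109227, 366.095147) px
  c3 = (123.971100, 356.685701) px
Planar DLT: solve 8×8 A·h = b for H (H[2,2]=1):
  H  [+831.69477 -92.33629 +178.33139]
  H  [+19.71201 +475.71637 +395.59761]
  H  [-0.12627 +0.00006 +1.00000]
B = K⁻¹H; ‖b₁‖=1.057102, ‖b₂‖=1.057102; λ = 2/(‖b₁‖+‖b₂‖) = 0.945983, sign → tz>0 ⇒ λ=+0.945983
r₁ = λ·B[:,0] = (+0.98737,+0.10411,-0.11944); r₂ = λ·B[:,1] = (-0.10486,+0.99449,+0.00006)
r₃ = r₁×r₂ = (+0.11879,+0.01247,+0.99284); SVD([r₁ r₂ r₃]) → R = UVᵀ:
  R  [+0.98737 -0.10486 +0.11879]
  R  [+0.10411 +0.99449 +0.01247]
  R  [-0.11944 +0.00006 +0.99284]
t = (-0.13882, +0.32884, +0.94598) m
tr R = 2.974695; θ = arccos((tr R − 1)/2) = 0.159243 rad = 9.124°
axis k = ((R−Rᵀ)₃₂, (R−Rᵀ)₁₃, (R−Rᵀ)₂₁) / (2 sinθ) = (-0.039123, +0.751201, +0.658913)
rvec = θ·k = (-0.006230, +0.119624, +0.104927)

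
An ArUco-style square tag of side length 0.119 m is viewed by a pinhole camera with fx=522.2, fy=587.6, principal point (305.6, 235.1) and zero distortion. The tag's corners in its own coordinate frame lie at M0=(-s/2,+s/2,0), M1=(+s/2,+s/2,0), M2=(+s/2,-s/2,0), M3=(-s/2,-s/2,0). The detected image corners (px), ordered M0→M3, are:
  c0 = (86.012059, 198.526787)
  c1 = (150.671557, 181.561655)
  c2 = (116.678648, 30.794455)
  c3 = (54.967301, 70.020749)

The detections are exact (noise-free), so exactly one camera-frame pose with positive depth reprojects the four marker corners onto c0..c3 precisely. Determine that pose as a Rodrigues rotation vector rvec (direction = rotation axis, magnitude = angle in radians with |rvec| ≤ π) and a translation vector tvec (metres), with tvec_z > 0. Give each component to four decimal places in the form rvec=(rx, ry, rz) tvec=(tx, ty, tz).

rvec=(0.2042, 0.6899, -0.1551) tvec=(-0.1974, -0.0961, 0.5013)

Intrinsics K: fx=522.2, fy=587.6, cx=305.6, cy=235.1
Marker side s = 0.119 m; corners in marker frame (Z=0):
  M0 = (-0.0595, +0.0595, 0)
  M1 = (+0.0595, +0.0595, 0)
  M2 = (+0.0595, -0.0595, 0)
  M3 = (-0.0595, -0.0595, 0)
Detected image corners:
  c0 = (86.012059, 198.526787) px
  c1 = (150.671557, 181.561655) px
  c2 = (116.678648, 30.794455) px
  c3 = (54.967301, 70.020749) px
Planar DLT: solve 8×8 A·h = b for H (H[2,2]=1):
  H  [+399.94570 +299.82937 +99.92673]
  H  [-389.14431 +1198.66164 +122.41984]
  H  [-1.28546 +0.26948 +1.00000]
B = K⁻¹H; ‖b₁‖=1.994768, ‖b₂‖=1.994768; λ = 2/(‖b₁‖+‖b₂‖) = 0.501311, sign → tz>0 ⇒ λ=+0.501311
r₁ = λ·B[:,0] = (+0.76107,-0.07417,-0.64442); r₂ = λ·B[:,1] = (+0.20878,+0.96859,+0.13509)
r₃ = r₁×r₂ = (+0.61415,-0.23735,+0.75265); SVD([r₁ r₂ r₃]) → R = UVᵀ:
  R  [+0.76107 +0.20878 +0.61415]
  R  [-0.07417 +0.96859 -0.23735]
  R  [-0.64442 +0.13509 +0.75265]
t = (-0.19745, -0.09613, +0.50131) m
tr R = 2.482305; θ = arccos((tr R − 1)/2) = 0.736011 rad = 42.170°
axis k = ((R−Rᵀ)₃₂, (R−Rᵀ)₁₃, (R−Rᵀ)₂₁) / (2 sinθ) = (+0.277394, +0.937361, -0.210731)
rvec = θ·k = (+0.204165, +0.689908, -0.155100)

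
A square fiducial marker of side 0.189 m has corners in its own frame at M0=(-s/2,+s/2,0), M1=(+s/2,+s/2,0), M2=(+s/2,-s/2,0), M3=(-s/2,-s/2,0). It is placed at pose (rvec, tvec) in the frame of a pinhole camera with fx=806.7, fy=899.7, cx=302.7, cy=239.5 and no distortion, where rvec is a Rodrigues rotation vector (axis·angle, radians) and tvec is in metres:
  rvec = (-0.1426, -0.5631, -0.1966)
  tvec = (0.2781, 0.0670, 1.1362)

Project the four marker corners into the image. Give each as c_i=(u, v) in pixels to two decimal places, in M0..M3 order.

Intrinsics K: fx=806.7, fy=899.7, cx=302.7, cy=239.5
Marker side s = 0.189 m; corners in marker frame (Z=0):
  M0 = (-0.0945, +0.0945, 0)
  M1 = (+0.0945, +0.0945, 0)
  M2 = (+0.0945, -0.0945, 0)
  M3 = (-0.0945, -0.0945, 0)
rvec = (-0.1426, -0.5631, -0.1966), |rvec| = θ = 0.61324 rad = 35.136°
Rodrigues: sinθ=0.57552, 1−cosθ=0.18221; R = I + sinθ·[k]× + (1−cosθ)·[k]×²:
    [+0.82764 +0.22341 -0.51488]
    [-0.14560 +0.97142 +0.18747]
    [+0.54205 -0.08019 +0.83651]
t = (0.2781, 0.0670, 1.1362) m
M0: Pc = R·M0+t = (+0.22100, +0.17256, +1.07740); u = 806.7·(+0.22100)/1.07740 + 302.7 = 468.1739, v = 899.7·(+0.17256)/1.07740 + 239.5 = 383.5978
M1: Pc = R·M1+t = (+0.37742, +0.14504, +1.17985); u = 806.7·(+0.37742)/1.17985 + 302.7 = 560.7577, v = 899.7·(+0.14504)/1.17985 + 239.5 = 350.1012
M2: Pc = R·M2+t = (+0.33520, -0.03856, +1.19500); u = 806.7·(+0.33520)/1.19500 + 302.7 = 528.9803, v = 899.7·(-0.03856)/1.19500 + 239.5 = 210.4699
M3: Pc = R·M3+t = (+0.17878, -0.01104, +1.09255); u = 806.7·(+0.17878)/1.09255 + 302.7 = 434.7010, v = 899.7·(-0.01104)/1.09255 + 239.5 = 230.4088

c0=(468.17, 383.60) c1=(560.76, 350.10) c2=(528.98, 210.47) c3=(434.70, 230.41)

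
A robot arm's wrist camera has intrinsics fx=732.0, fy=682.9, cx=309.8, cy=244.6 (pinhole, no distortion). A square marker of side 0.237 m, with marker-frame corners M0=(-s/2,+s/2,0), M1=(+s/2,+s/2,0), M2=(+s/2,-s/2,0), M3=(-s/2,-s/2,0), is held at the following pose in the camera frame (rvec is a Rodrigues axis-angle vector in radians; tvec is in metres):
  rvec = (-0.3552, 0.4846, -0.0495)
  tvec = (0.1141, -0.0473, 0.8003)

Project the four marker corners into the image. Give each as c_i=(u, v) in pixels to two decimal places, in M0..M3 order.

c0=(314.18, 311.20) c1=(532.18, 291.39) c2=(517.20, 94.02) c3=(320.94, 135.40)

Intrinsics K: fx=732.0, fy=682.9, cx=309.8, cy=244.6
Marker side s = 0.237 m; corners in marker frame (Z=0):
  M0 = (-0.1185, +0.1185, 0)
  M1 = (+0.1185, +0.1185, 0)
  M2 = (+0.1185, -0.1185, 0)
  M3 = (-0.1185, -0.1185, 0)
rvec = (-0.3552, 0.4846, -0.0495), |rvec| = θ = 0.60287 rad = 34.542°
Rodrigues: sinθ=0.56701, 1−cosθ=0.17629; R = I + sinθ·[k]× + (1−cosθ)·[k]×²:
    [+0.88491 -0.03693 +0.46430]
    [-0.13005 +0.93762 +0.32244]
    [-0.44725 -0.34571 +0.82490]
t = (0.1141, -0.0473, 0.8003) m
M0: Pc = R·M0+t = (+0.00486, +0.07922, +0.81233); u = 732.0·(+0.00486)/0.81233 + 309.8 = 314.1811, v = 682.9·(+0.07922)/0.81233 + 244.6 = 311.1957
M1: Pc = R·M1+t = (+0.21458, +0.04840, +0.70634); u = 732.0·(+0.21458)/0.70634 + 309.8 = 532.1817, v = 682.9·(+0.04840)/0.70634 + 244.6 = 291.3914
M2: Pc = R·M2+t = (+0.22334, -0.17382, +0.78827); u = 732.0·(+0.22334)/0.78827 + 309.8 = 517.1959, v = 682.9·(-0.17382)/0.78827 + 244.6 = 94.0164
M3: Pc = R·M3+t = (+0.01362, -0.14300, +0.89426); u = 732.0·(+0.01362)/0.89426 + 309.8 = 320.9448, v = 682.9·(-0.14300)/0.89426 + 244.6 = 135.4011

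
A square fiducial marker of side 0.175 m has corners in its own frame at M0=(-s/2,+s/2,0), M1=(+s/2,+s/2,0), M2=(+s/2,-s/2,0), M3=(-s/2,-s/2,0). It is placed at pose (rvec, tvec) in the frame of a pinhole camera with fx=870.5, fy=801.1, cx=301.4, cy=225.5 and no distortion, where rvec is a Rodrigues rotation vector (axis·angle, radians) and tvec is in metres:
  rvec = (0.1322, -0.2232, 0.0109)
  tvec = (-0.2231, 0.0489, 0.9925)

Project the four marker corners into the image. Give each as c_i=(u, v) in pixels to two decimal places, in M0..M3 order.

Intrinsics K: fx=870.5, fy=801.1, cx=301.4, cy=225.5
Marker side s = 0.175 m; corners in marker frame (Z=0):
  M0 = (-0.0875, +0.0875, 0)
  M1 = (+0.0875, +0.0875, 0)
  M2 = (+0.0875, -0.0875, 0)
  M3 = (-0.0875, -0.0875, 0)
rvec = (0.1322, -0.2232, 0.0109), |rvec| = θ = 0.25964 rad = 14.876°
Rodrigues: sinθ=0.25673, 1−cosθ=0.03352; R = I + sinθ·[k]× + (1−cosθ)·[k]×²:
    [+0.97517 -0.02545 -0.21998]
    [-0.00389 +0.99125 -0.13193]
    [+0.22142 +0.12951 +0.96654]
t = (-0.2231, 0.0489, 0.9925) m
M0: Pc = R·M0+t = (-0.31065, +0.13598, +0.98446); u = 870.5·(-0.31065)/0.98446 + 301.4 = 26.7062, v = 801.1·(+0.13598)/0.98446 + 225.5 = 336.1494
M1: Pc = R·M1+t = (-0.14000, +0.13529, +1.02321); u = 870.5·(-0.14000)/1.02321 + 301.4 = 182.2946, v = 801.1·(+0.13529)/1.02321 + 225.5 = 331.4258
M2: Pc = R·M2+t = (-0.13555, -0.03818, +1.00054); u = 870.5·(-0.13555)/1.00054 + 301.4 = 183.4713, v = 801.1·(-0.03818)/1.00054 + 225.5 = 194.9345
M3: Pc = R·M3+t = (-0.30620, -0.03749, +0.96179); u = 870.5·(-0.30620)/0.96179 + 301.4 = 24.2640, v = 801.1·(-0.03749)/0.96179 + 225.5 = 194.2705

c0=(26.71, 336.15) c1=(182.29, 331.43) c2=(183.47, 194.93) c3=(24.26, 194.27)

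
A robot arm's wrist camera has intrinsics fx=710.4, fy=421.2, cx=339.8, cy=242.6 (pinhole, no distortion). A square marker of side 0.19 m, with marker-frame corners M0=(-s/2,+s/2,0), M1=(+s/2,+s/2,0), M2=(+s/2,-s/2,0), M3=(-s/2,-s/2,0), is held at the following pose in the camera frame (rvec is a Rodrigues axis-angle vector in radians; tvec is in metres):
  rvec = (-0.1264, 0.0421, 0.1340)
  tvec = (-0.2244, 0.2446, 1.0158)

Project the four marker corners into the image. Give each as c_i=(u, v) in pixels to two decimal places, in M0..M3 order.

c0=(106.47, 378.53) c1=(237.98, 390.28) c2=(258.23, 309.98) c3=(129.51, 299.24)

Intrinsics K: fx=710.4, fy=421.2, cx=339.8, cy=242.6
Marker side s = 0.19 m; corners in marker frame (Z=0):
  M0 = (-0.0950, +0.0950, 0)
  M1 = (+0.0950, +0.0950, 0)
  M2 = (+0.0950, -0.0950, 0)
  M3 = (-0.0950, -0.0950, 0)
rvec = (-0.1264, 0.0421, 0.1340), |rvec| = θ = 0.18896 rad = 10.827°
Rodrigues: sinθ=0.18784, 1−cosθ=0.01780; R = I + sinθ·[k]× + (1−cosθ)·[k]×²:
    [+0.99017 -0.13586 +0.03341]
    [+0.13055 +0.98308 +0.12846]
    [-0.05029 -0.12284 +0.99115]
t = (-0.2244, 0.2446, 1.0158) m
M0: Pc = R·M0+t = (-0.33137, +0.32559, +1.00891); u = 710.4·(-0.33137)/1.00891 + 339.8 = 106.4718, v = 421.2·(+0.32559)/1.00891 + 242.6 = 378.5279
M1: Pc = R·M1+t = (-0.14324, +0.35040, +0.99935); u = 710.4·(-0.14324)/0.99935 + 339.8 = 237.9759, v = 421.2·(+0.35040)/0.99935 + 242.6 = 390.2821
M2: Pc = R·M2+t = (-0.11743, +0.16361, +1.02269); u = 710.4·(-0.11743)/1.02269 + 339.8 = 258.2302, v = 421.2·(+0.16361)/1.02269 + 242.6 = 309.9832
M3: Pc = R·M3+t = (-0.30556, +0.13880, +1.03225); u = 710.4·(-0.30556)/1.03225 + 339.8 = 129.5119, v = 421.2·(+0.13880)/1.03225 + 242.6 = 299.2381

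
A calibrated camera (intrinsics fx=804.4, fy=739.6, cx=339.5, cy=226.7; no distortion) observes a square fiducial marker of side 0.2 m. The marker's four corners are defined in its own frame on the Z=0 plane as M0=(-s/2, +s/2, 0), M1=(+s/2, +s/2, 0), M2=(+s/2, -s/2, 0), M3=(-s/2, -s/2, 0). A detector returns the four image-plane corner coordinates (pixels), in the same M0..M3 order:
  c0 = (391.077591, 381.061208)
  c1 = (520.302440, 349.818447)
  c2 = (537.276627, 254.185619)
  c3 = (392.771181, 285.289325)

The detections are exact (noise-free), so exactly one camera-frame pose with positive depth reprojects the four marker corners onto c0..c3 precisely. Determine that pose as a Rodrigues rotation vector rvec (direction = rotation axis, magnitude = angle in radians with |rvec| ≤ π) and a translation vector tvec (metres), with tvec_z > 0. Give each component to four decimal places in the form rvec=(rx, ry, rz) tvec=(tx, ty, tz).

Intrinsics K: fx=804.4, fy=739.6, cx=339.5, cy=226.7
Marker side s = 0.2 m; corners in marker frame (Z=0):
  M0 = (-0.1000, +0.1000, 0)
  M1 = (+0.1000, +0.1000, 0)
  M2 = (+0.1000, -0.1000, 0)
  M3 = (-0.1000, -0.1000, 0)
Detected image corners:
  c0 = (391.077591, 381.061208) px
  c1 = (520.302440, 349.818447) px
  c2 = (537.276627, 254.185619) px
  c3 = (392.771181, 285.289325) px
Planar DLT: solve 8×8 A·h = b for H (H[2,2]=1):
  H  [+771.17389 +215.65107 +461.41374]
  H  [-94.46574 +659.98304 +320.02155]
  H  [+0.19340 +0.57142 +1.00000]
B = K⁻¹H; ‖b₁‖=0.917402, ‖b₂‖=0.917402; λ = 2/(‖b₁‖+‖b₂‖) = 1.090035, sign → tz>0 ⇒ λ=+1.090035
r₁ = λ·B[:,0] = (+0.95604,-0.20384,+0.21081); r₂ = λ·B[:,1] = (+0.02934,+0.78177,+0.62287)
r₃ = r₁×r₂ = (-0.29177,-0.58930,+0.75339); SVD([r₁ r₂ r₃]) → R = UVᵀ:
  R  [+0.95604 +0.02934 -0.29177]
  R  [-0.20384 +0.78177 -0.58930]
  R  [+0.21081 +0.62287 +0.75339]
t = (+0.16520, +0.13754, +1.09003) m
tr R = 2.491196; θ = arccos((tr R − 1)/2) = 0.729364 rad = 41.790°
axis k = ((R−Rᵀ)₃₂, (R−Rᵀ)₁₃, (R−Rᵀ)₂₁) / (2 sinθ) = (+0.909502, -0.377088, -0.174958)
rvec = θ·k = (+0.663359, -0.275034, -0.127608)

rvec=(0.6634, -0.2750, -0.1276) tvec=(0.1652, 0.1375, 1.0900)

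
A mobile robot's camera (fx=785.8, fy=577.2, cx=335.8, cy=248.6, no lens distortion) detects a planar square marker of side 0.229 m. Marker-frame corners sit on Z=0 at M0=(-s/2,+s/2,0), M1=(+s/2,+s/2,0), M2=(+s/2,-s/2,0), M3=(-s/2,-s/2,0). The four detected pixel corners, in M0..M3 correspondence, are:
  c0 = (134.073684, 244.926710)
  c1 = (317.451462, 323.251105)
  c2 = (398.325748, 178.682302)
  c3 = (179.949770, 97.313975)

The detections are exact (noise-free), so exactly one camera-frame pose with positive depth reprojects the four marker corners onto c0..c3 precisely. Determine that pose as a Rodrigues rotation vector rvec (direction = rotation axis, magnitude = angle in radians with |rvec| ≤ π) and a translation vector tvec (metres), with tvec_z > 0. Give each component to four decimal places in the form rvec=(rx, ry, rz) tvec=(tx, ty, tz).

rvec=(0.4807, 0.3365, 0.4284) tvec=(-0.0807, -0.0434, 0.7550)

Intrinsics K: fx=785.8, fy=577.2, cx=335.8, cy=248.6
Marker side s = 0.229 m; corners in marker frame (Z=0):
  M0 = (-0.1145, +0.1145, 0)
  M1 = (+0.1145, +0.1145, 0)
  M2 = (+0.1145, -0.1145, 0)
  M3 = (-0.1145, -0.1145, 0)
Detected image corners:
  c0 = (134.073684, 244.926710) px
  c1 = (317.451462, 323.251105) px
  c2 = (398.325748, 178.682302) px
  c3 = (179.949770, 97.313975) px
Planar DLT: solve 8×8 A·h = b for H (H[2,2]=1):
  H  [+799.96914 -100.95509 +251.82059]
  H  [+289.68880 +780.27958 +215.40916]
  H  [-0.27707 +0.67341 +1.00000]
B = K⁻¹H; ‖b₁‖=1.324444, ‖b₂‖=1.324444; λ = 2/(‖b₁‖+‖b₂‖) = 0.755034, sign → tz>0 ⇒ λ=+0.755034
r₁ = λ·B[:,0] = (+0.85804,+0.46904,-0.20919); r₂ = λ·B[:,1] = (-0.31428,+0.80169,+0.50844)
r₃ = r₁×r₂ = (+0.40619,-0.37052,+0.83530); SVD([r₁ r₂ r₃]) → R = UVᵀ:
  R  [+0.85804 -0.31428 +0.40619]
  R  [+0.46904 +0.80169 -0.37052]
  R  [-0.20919 +0.50844 +0.83530]
t = (-0.08069, -0.04342, +0.75503) m
tr R = 2.495037; θ = arccos((tr R − 1)/2) = 0.726478 rad = 41.624°
axis k = ((R−Rᵀ)₃₂, (R−Rᵀ)₁₃, (R−Rᵀ)₂₁) / (2 sinθ) = (+0.661631, +0.463223, +0.589634)
rvec = θ·k = (+0.480661, +0.336521, +0.428357)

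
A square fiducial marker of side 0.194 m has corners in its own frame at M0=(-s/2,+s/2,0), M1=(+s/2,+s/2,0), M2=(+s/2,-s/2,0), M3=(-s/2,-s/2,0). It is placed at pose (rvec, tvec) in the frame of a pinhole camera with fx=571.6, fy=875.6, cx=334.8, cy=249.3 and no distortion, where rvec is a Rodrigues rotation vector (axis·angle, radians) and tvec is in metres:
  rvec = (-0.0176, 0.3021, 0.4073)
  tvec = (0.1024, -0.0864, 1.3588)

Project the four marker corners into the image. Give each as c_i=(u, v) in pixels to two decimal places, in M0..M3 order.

Intrinsics K: fx=571.6, fy=875.6, cx=334.8, cy=249.3
Marker side s = 0.194 m; corners in marker frame (Z=0):
  M0 = (-0.0970, +0.0970, 0)
  M1 = (+0.0970, +0.0970, 0)
  M2 = (+0.0970, -0.0970, 0)
  M3 = (-0.0970, -0.0970, 0)
rvec = (-0.0176, 0.3021, 0.4073), |rvec| = θ = 0.50741 rad = 29.073°
Rodrigues: sinθ=0.48592, 1−cosθ=0.12600; R = I + sinθ·[k]× + (1−cosθ)·[k]×²:
    [+0.87416 -0.39265 +0.28579]
    [+0.38744 +0.91867 +0.07707]
    [-0.29281 +0.04336 +0.95519]
t = (0.1024, -0.0864, 1.3588) m
M0: Pc = R·M0+t = (-0.02048, -0.03487, +1.39141); u = 571.6·(-0.02048)/1.39141 + 334.8 = 326.3867, v = 875.6·(-0.03487)/1.39141 + 249.3 = 227.3557
M1: Pc = R·M1+t = (+0.14911, +0.04029, +1.33460); u = 571.6·(+0.14911)/1.33460 + 334.8 = 398.6611, v = 875.6·(+0.04029)/1.33460 + 249.3 = 275.7350
M2: Pc = R·M2+t = (+0.22528, -0.13793, +1.32619); u = 571.6·(+0.22528)/1.32619 + 334.8 = 431.8976, v = 875.6·(-0.13793)/1.32619 + 249.3 = 158.2345
M3: Pc = R·M3+t = (+0.05569, -0.21309, +1.38300); u = 571.6·(+0.05569)/1.38300 + 334.8 = 357.8185, v = 875.6·(-0.21309)/1.38300 + 249.3 = 114.3872

c0=(326.39, 227.36) c1=(398.66, 275.74) c2=(431.90, 158.23) c3=(357.82, 114.39)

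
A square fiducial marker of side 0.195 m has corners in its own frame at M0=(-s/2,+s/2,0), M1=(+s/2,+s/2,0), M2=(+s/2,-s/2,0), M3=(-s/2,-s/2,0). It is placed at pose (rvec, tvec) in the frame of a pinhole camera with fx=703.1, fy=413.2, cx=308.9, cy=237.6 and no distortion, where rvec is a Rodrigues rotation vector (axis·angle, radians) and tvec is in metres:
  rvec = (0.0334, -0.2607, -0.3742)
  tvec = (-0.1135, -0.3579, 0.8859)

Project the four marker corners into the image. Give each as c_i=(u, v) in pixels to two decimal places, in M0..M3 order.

c0=(174.53, 127.61) c1=(315.68, 101.25) c2=(261.53, 15.76) c3=(114.76, 37.81)

Intrinsics K: fx=703.1, fy=413.2, cx=308.9, cy=237.6
Marker side s = 0.195 m; corners in marker frame (Z=0):
  M0 = (-0.0975, +0.0975, 0)
  M1 = (+0.0975, +0.0975, 0)
  M2 = (+0.0975, -0.0975, 0)
  M3 = (-0.0975, -0.0975, 0)
rvec = (0.0334, -0.2607, -0.3742), |rvec| = θ = 0.45728 rad = 26.200°
Rodrigues: sinθ=0.44151, 1−cosθ=0.10274; R = I + sinθ·[k]× + (1−cosθ)·[k]×²:
    [+0.89780 +0.35702 -0.25785]
    [-0.36557 +0.93065 +0.01568]
    [+0.24557 +0.08018 +0.96606]
t = (-0.1135, -0.3579, 0.8859) m
M0: Pc = R·M0+t = (-0.16623, -0.23152, +0.86977); u = 703.1·(-0.16623)/0.86977 + 308.9 = 174.5272, v = 413.2·(-0.23152)/0.86977 + 237.6 = 127.6137
M1: Pc = R·M1+t = (+0.00885, -0.30280, +0.91766); u = 703.1·(+0.00885)/0.91766 + 308.9 = 315.6769, v = 413.2·(-0.30280)/0.91766 + 237.6 = 101.2544
M2: Pc = R·M2+t = (-0.06077, -0.48428, +0.90203); u = 703.1·(-0.06077)/0.90203 + 308.9 = 261.5293, v = 413.2·(-0.48428)/0.90203 + 237.6 = 15.7600
M3: Pc = R·M3+t = (-0.23585, -0.41300, +0.85414); u = 703.1·(-0.23585)/0.85414 + 308.9 = 114.7600, v = 413.2·(-0.41300)/0.85414 + 237.6 = 37.8088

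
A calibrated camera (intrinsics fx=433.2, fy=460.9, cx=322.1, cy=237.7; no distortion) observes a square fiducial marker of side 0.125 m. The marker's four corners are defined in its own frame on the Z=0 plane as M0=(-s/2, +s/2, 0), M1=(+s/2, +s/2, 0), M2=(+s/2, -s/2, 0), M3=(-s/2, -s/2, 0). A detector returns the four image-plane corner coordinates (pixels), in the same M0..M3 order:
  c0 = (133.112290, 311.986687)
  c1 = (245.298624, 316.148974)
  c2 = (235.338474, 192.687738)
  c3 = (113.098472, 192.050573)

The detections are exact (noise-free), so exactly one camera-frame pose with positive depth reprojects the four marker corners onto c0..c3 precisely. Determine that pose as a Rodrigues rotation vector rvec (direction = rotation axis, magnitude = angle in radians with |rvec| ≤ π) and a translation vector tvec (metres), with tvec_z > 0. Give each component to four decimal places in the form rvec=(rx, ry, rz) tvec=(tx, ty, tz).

rvec=(0.3249, 0.1109, -0.0025) tvec=(-0.1444, 0.0175, 0.4437)

Intrinsics K: fx=433.2, fy=460.9, cx=322.1, cy=237.7
Marker side s = 0.125 m; corners in marker frame (Z=0):
  M0 = (-0.0625, +0.0625, 0)
  M1 = (+0.0625, +0.0625, 0)
  M2 = (+0.0625, -0.0625, 0)
  M3 = (-0.0625, -0.0625, 0)
Detected image corners:
  c0 = (133.112290, 311.986687) px
  c1 = (245.298624, 316.148974) px
  c2 = (235.338474, 192.687738) px
  c3 = (113.098472, 192.050573) px
Planar DLT: solve 8×8 A·h = b for H (H[2,2]=1):
  H  [+891.22264 +250.91370 +181.14743]
  H  [-42.43070 +1155.08694 +255.92922]
  H  [-0.24588 +0.71762 +1.00000]
B = K⁻¹H; ‖b₁‖=2.253842, ‖b₂‖=2.253842; λ = 2/(‖b₁‖+‖b₂‖) = 0.443687, sign → tz>0 ⇒ λ=+0.443687
r₁ = λ·B[:,0] = (+0.99391,+0.01542,-0.10909); r₂ = λ·B[:,1] = (+0.02025,+0.94774,+0.31840)
r₃ = r₁×r₂ = (+0.10830,-0.31867,+0.94166); SVD([r₁ r₂ r₃]) → R = UVᵀ:
  R  [+0.99391 +0.02025 +0.10830]
  R  [+0.01542 +0.94774 -0.31867]
  R  [-0.10909 +0.31840 +0.94166]
t = (-0.14436, +0.01755, +0.44369) m
tr R = 2.883312; θ = arccos((tr R − 1)/2) = 0.343280 rad = 19.668°
axis k = ((R−Rᵀ)₃₂, (R−Rᵀ)₁₃, (R−Rᵀ)₂₁) / (2 sinθ) = (+0.946390, +0.322947, -0.007177)
rvec = θ·k = (+0.324876, +0.110861, -0.002464)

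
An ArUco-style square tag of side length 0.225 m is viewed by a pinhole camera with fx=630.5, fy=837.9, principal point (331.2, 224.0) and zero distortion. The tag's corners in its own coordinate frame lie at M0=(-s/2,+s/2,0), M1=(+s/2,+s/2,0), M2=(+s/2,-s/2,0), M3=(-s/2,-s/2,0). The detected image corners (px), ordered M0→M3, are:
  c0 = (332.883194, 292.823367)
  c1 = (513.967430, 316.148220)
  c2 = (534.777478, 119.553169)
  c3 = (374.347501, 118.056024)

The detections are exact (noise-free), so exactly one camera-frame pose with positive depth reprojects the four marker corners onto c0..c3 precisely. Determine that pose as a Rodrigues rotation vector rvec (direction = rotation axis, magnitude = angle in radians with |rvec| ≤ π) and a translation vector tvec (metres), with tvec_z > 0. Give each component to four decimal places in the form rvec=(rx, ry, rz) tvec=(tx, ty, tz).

Intrinsics K: fx=630.5, fy=837.9, cx=331.2, cy=224.0
Marker side s = 0.225 m; corners in marker frame (Z=0):
  M0 = (-0.1125, +0.1125, 0)
  M1 = (+0.1125, +0.1125, 0)
  M2 = (+0.1125, -0.1125, 0)
  M3 = (-0.1125, -0.1125, 0)
Detected image corners:
  c0 = (332.883194, 292.823367) px
  c1 = (513.967430, 316.148220) px
  c2 = (534.777478, 119.553169) px
  c3 = (374.347501, 118.056024) px
Planar DLT: solve 8×8 A·h = b for H (H[2,2]=1):
  H  [+544.67883 -415.34441 +435.47206]
  H  [-49.98433 +690.29848 +204.77930]
  H  [-0.48067 -0.62524 +1.00000]
B = K⁻¹H; ‖b₁‖=1.217413, ‖b₂‖=1.217413; λ = 2/(‖b₁‖+‖b₂‖) = 0.821414, sign → tz>0 ⇒ λ=+0.821414
r₁ = λ·B[:,0] = (+0.91701,+0.05655,-0.39483); r₂ = λ·B[:,1] = (-0.27133,+0.81401,-0.51358)
r₃ = r₁×r₂ = (+0.29236,+0.57809,+0.76180); SVD([r₁ r₂ r₃]) → R = UVᵀ:
  R  [+0.91701 -0.27133 +0.29236]
  R  [+0.05655 +0.81401 +0.57809]
  R  [-0.39483 -0.51358 +0.76180]
t = (+0.13585, -0.01884, +0.82141) m
tr R = 2.492828; θ = arccos((tr R − 1)/2) = 0.728139 rad = 41.719°
axis k = ((R−Rᵀ)₃₂, (R−Rᵀ)₁₃, (R−Rᵀ)₂₁) / (2 sinθ) = (-0.820206, +0.516309, +0.246348)
rvec = θ·k = (-0.597224, +0.375945, +0.179376)

rvec=(-0.5972, 0.3759, 0.1794) tvec=(0.1358, -0.0188, 0.8214)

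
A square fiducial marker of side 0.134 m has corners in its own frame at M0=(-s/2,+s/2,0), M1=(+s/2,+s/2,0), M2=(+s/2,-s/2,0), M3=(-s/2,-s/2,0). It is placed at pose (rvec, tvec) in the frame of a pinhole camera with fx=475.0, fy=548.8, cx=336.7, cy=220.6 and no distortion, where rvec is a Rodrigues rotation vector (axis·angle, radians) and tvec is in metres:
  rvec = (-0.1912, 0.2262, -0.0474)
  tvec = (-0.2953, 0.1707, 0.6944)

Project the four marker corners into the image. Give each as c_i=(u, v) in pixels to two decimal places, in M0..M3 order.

c0=(91.82, 410.60) c1=(174.01, 411.42) c2=(177.78, 300.16) c3=(98.40, 303.87)

Intrinsics K: fx=475.0, fy=548.8, cx=336.7, cy=220.6
Marker side s = 0.134 m; corners in marker frame (Z=0):
  M0 = (-0.0670, +0.0670, 0)
  M1 = (+0.0670, +0.0670, 0)
  M2 = (+0.0670, -0.0670, 0)
  M3 = (-0.0670, -0.0670, 0)
rvec = (-0.1912, 0.2262, -0.0474), |rvec| = θ = 0.29995 rad = 17.186°
Rodrigues: sinθ=0.29547, 1−cosθ=0.04465; R = I + sinθ·[k]× + (1−cosθ)·[k]×²:
    [+0.97349 +0.02523 +0.22732]
    [-0.06816 +0.98074 +0.18302]
    [-0.21833 -0.19367 +0.95647]
t = (-0.2953, 0.1707, 0.6944) m
M0: Pc = R·M0+t = (-0.35883, +0.24098, +0.69605); u = 475.0·(-0.35883)/0.69605 + 336.7 = 91.8247, v = 548.8·(+0.24098)/0.69605 + 220.6 = 410.5969
M1: Pc = R·M1+t = (-0.22839, +0.23184, +0.66680); u = 475.0·(-0.22839)/0.66680 + 336.7 = 174.0069, v = 548.8·(+0.23184)/0.66680 + 220.6 = 411.4163
M2: Pc = R·M2+t = (-0.23177, +0.10042, +0.69275); u = 475.0·(-0.23177)/0.69275 + 336.7 = 177.7836, v = 548.8·(+0.10042)/0.69275 + 220.6 = 300.1565
M3: Pc = R·M3+t = (-0.36221, +0.10956, +0.72200); u = 475.0·(-0.36221)/0.72200 + 336.7 = 98.4022, v = 548.8·(+0.10956)/0.72200 + 220.6 = 303.8748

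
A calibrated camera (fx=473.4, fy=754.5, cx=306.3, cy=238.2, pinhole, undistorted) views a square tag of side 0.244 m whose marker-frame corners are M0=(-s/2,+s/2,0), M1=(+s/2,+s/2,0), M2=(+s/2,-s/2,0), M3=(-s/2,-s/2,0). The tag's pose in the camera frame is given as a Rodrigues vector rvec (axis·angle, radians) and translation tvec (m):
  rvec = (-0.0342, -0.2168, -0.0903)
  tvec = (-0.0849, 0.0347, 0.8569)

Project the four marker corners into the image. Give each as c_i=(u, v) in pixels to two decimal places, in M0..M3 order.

Intrinsics K: fx=473.4, fy=754.5, cx=306.3, cy=238.2
Marker side s = 0.244 m; corners in marker frame (Z=0):
  M0 = (-0.1220, +0.1220, 0)
  M1 = (+0.1220, +0.1220, 0)
  M2 = (+0.1220, -0.1220, 0)
  M3 = (-0.1220, -0.1220, 0)
rvec = (-0.0342, -0.2168, -0.0903), |rvec| = θ = 0.23733 rad = 13.598°
Rodrigues: sinθ=0.23511, 1−cosθ=0.02803; R = I + sinθ·[k]× + (1−cosθ)·[k]×²:
    [+0.97255 +0.09314 -0.21323]
    [-0.08576 +0.99536 +0.04362]
    [+0.21631 -0.02414 +0.97603]
t = (-0.0849, 0.0347, 0.8569) m
M0: Pc = R·M0+t = (-0.19219, +0.16660, +0.82757); u = 473.4·(-0.19219)/0.82757 + 306.3 = 196.3612, v = 754.5·(+0.16660)/0.82757 + 238.2 = 390.0884
M1: Pc = R·M1+t = (+0.04511, +0.14567, +0.88034); u = 473.4·(+0.04511)/0.88034 + 306.3 = 330.5602, v = 754.5·(+0.14567)/0.88034 + 238.2 = 363.0471
M2: Pc = R·M2+t = (+0.02239, -0.09720, +0.88623); u = 473.4·(+0.02239)/0.88623 + 306.3 = 318.2588, v = 754.5·(-0.09720)/0.88623 + 238.2 = 155.4507
M3: Pc = R·M3+t = (-0.21491, -0.07627, +0.83346); u = 473.4·(-0.21491)/0.83346 + 306.3 = 184.2290, v = 754.5·(-0.07627)/0.83346 + 238.2 = 169.1547

c0=(196.36, 390.09) c1=(330.56, 363.05) c2=(318.26, 155.45) c3=(184.23, 169.15)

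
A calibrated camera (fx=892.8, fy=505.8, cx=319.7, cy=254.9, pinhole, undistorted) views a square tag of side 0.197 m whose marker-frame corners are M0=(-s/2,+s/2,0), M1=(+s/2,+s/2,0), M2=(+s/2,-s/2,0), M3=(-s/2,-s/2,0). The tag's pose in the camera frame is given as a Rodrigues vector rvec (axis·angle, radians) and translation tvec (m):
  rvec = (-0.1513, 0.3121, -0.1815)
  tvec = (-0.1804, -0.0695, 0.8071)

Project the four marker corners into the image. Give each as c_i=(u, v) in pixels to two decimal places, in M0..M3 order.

Intrinsics K: fx=892.8, fy=505.8, cx=319.7, cy=254.9
Marker side s = 0.197 m; corners in marker frame (Z=0):
  M0 = (-0.0985, +0.0985, 0)
  M1 = (+0.0985, +0.0985, 0)
  M2 = (+0.0985, -0.0985, 0)
  M3 = (-0.0985, -0.0985, 0)
rvec = (-0.1513, 0.3121, -0.1815), |rvec| = θ = 0.39146 rad = 22.429°
Rodrigues: sinθ=0.38154, 1−cosθ=0.07565; R = I + sinθ·[k]× + (1−cosθ)·[k]×²:
    [+0.93565 +0.15359 +0.31775]
    [-0.20021 +0.97244 +0.11950]
    [-0.29063 -0.17543 +0.94062]
t = (-0.1804, -0.0695, 0.8071) m
M0: Pc = R·M0+t = (-0.25743, +0.04601, +0.81845); u = 892.8·(-0.25743)/0.81845 + 319.7 = 38.8800, v = 505.8·(+0.04601)/0.81845 + 254.9 = 283.3316
M1: Pc = R·M1+t = (-0.07311, +0.00656, +0.76119); u = 892.8·(-0.07311)/0.76119 + 319.7 = 233.9501, v = 505.8·(+0.00656)/0.76119 + 254.9 = 259.2619
M2: Pc = R·M2+t = (-0.10337, -0.18501, +0.79575); u = 892.8·(-0.10337)/0.79575 + 319.7 = 203.7270, v = 505.8·(-0.18501)/0.79575 + 254.9 = 137.3057
M3: Pc = R·M3+t = (-0.28769, -0.14556, +0.85301); u = 892.8·(-0.28769)/0.85301 + 319.7 = 18.5888, v = 505.8·(-0.14556)/0.85301 + 254.9 = 168.5860

c0=(38.88, 283.33) c1=(233.95, 259.26) c2=(203.73, 137.31) c3=(18.59, 168.59)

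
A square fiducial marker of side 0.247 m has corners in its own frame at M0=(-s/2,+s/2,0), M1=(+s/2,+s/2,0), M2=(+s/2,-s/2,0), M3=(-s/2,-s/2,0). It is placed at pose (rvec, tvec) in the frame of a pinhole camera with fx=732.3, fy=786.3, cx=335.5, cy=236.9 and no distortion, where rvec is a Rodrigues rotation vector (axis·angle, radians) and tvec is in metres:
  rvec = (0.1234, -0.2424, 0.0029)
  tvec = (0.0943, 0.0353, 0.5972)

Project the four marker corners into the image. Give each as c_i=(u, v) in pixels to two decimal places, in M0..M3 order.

c0=(300.58, 451.95) c1=(577.40, 428.49) c2=(594.51, 122.84) c3=(304.49, 114.84)

Intrinsics K: fx=732.3, fy=786.3, cx=335.5, cy=236.9
Marker side s = 0.247 m; corners in marker frame (Z=0):
  M0 = (-0.1235, +0.1235, 0)
  M1 = (+0.1235, +0.1235, 0)
  M2 = (+0.1235, -0.1235, 0)
  M3 = (-0.1235, -0.1235, 0)
rvec = (0.1234, -0.2424, 0.0029), |rvec| = θ = 0.27202 rad = 15.585°
Rodrigues: sinθ=0.26868, 1−cosθ=0.03677; R = I + sinθ·[k]× + (1−cosθ)·[k]×²:
    [+0.97080 -0.01773 -0.23924]
    [-0.01200 +0.99243 -0.12223]
    [+0.23960 +0.12153 +0.96323]
t = (0.0943, 0.0353, 0.5972) m
M0: Pc = R·M0+t = (-0.02778, +0.15935, +0.58262); u = 732.3·(-0.02778)/0.58262 + 335.5 = 300.5793, v = 786.3·(+0.15935)/0.58262 + 236.9 = 451.9539
M1: Pc = R·M1+t = (+0.21200, +0.15638, +0.64180); u = 732.3·(+0.21200)/0.64180 + 335.5 = 577.3986, v = 786.3·(+0.15638)/0.64180 + 236.9 = 428.4923
M2: Pc = R·M2+t = (+0.21638, -0.08875, +0.61178); u = 732.3·(+0.21638)/0.61178 + 335.5 = 594.5097, v = 786.3·(-0.08875)/0.61178 + 236.9 = 122.8368
M3: Pc = R·M3+t = (-0.02340, -0.08578, +0.55260); u = 732.3·(-0.02340)/0.55260 + 335.5 = 304.4852, v = 786.3·(-0.08578)/0.55260 + 236.9 = 114.8385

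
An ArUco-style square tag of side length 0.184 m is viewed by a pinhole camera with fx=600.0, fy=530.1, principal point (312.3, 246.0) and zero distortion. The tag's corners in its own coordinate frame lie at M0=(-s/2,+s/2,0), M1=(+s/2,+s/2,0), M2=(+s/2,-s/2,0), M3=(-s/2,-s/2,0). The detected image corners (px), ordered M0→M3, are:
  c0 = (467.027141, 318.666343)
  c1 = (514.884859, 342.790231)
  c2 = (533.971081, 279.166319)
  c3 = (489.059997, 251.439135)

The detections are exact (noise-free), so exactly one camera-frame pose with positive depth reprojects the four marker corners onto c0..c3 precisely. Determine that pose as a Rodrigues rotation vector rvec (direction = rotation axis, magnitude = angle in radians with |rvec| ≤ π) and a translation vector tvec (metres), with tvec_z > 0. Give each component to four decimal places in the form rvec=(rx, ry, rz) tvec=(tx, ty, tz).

Intrinsics K: fx=600.0, fy=530.1, cx=312.3, cy=246.0
Marker side s = 0.184 m; corners in marker frame (Z=0):
  M0 = (-0.0920, +0.0920, 0)
  M1 = (+0.0920, +0.0920, 0)
  M2 = (+0.0920, -0.0920, 0)
  M3 = (-0.0920, -0.0920, 0)
Detected image corners:
  c0 = (467.027141, 318.666343) px
  c1 = (514.884859, 342.790231) px
  c2 = (533.971081, 279.166319) px
  c3 = (489.059997, 251.439135) px
Planar DLT: solve 8×8 A·h = b for H (H[2,2]=1):
  H  [+437.90022 -202.09767 +502.19832]
  H  [+251.61786 +301.35183 +297.91372]
  H  [+0.37097 -0.18082 +1.00000]
B = K⁻¹H; ‖b₁‖=0.719182, ‖b₂‖=0.719182; λ = 2/(‖b₁‖+‖b₂‖) = 1.390468, sign → tz>0 ⇒ λ=+1.390468
r₁ = λ·B[:,0] = (+0.74632,+0.42063,+0.51582); r₂ = λ·B[:,1] = (-0.33748,+0.90713,-0.25143)
r₃ = r₁×r₂ = (-0.57368,+0.01356,+0.81897); SVD([r₁ r₂ r₃]) → R = UVᵀ:
  R  [+0.74632 -0.33748 -0.57368]
  R  [+0.42063 +0.90713 +0.01356]
  R  [+0.51582 -0.25143 +0.81897]
t = (+0.44008, +0.13617, +1.39047) m
tr R = 2.472425; θ = arccos((tr R − 1)/2) = 0.743339 rad = 42.590°
axis k = ((R−Rᵀ)₃₂, (R−Rᵀ)₁₃, (R−Rᵀ)₂₁) / (2 sinθ) = (-0.195782, -0.804951, +0.560110)
rvec = θ·k = (-0.145532, -0.598352, +0.416352)

rvec=(-0.1455, -0.5984, 0.4164) tvec=(0.4401, 0.1362, 1.3905)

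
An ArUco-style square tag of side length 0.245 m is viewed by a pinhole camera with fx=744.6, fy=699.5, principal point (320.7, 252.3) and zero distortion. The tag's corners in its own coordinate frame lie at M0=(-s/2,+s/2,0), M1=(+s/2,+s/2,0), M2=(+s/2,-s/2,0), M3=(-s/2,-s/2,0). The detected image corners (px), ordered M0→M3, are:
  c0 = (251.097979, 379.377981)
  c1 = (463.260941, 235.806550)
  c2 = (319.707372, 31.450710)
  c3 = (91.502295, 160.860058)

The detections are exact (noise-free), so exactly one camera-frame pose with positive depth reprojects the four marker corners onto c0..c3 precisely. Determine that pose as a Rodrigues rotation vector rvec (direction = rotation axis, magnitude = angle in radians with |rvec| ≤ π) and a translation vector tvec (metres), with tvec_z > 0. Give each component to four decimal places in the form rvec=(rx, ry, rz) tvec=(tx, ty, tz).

rvec=(-0.0157, -0.2283, -0.5952) tvec=(-0.0311, -0.0504, 0.6755)

Intrinsics K: fx=744.6, fy=699.5, cx=320.7, cy=252.3
Marker side s = 0.245 m; corners in marker frame (Z=0):
  M0 = (-0.1225, +0.1225, 0)
  M1 = (+0.1225, +0.1225, 0)
  M2 = (+0.1225, -0.1225, 0)
  M3 = (-0.1225, -0.1225, 0)
Detected image corners:
  c0 = (251.097979, 379.377981) px
  c1 = (463.260941, 235.806550) px
  c2 = (319.707372, 31.450710) px
  c3 = (91.502295, 160.860058) px
Planar DLT: solve 8×8 A·h = b for H (H[2,2]=1):
  H  [+989.06697 +638.64962 +286.43895]
  H  [-492.33089 +877.12617 +200.15926]
  H  [+0.32218 +0.07559 +1.00000]
B = K⁻¹H; ‖b₁‖=1.480307, ‖b₂‖=1.480307; λ = 2/(‖b₁‖+‖b₂‖) = 0.675536, sign → tz>0 ⇒ λ=+0.675536
r₁ = λ·B[:,0] = (+0.80359,-0.55397,+0.21765); r₂ = λ·B[:,1] = (+0.55742,+0.82866,+0.05106)
r₃ = r₁×r₂ = (-0.20864,+0.08029,+0.97469); SVD([r₁ r₂ r₃]) → R = UVᵀ:
  R  [+0.80359 +0.55742 -0.20864]
  R  [-0.55397 +0.82866 +0.08029]
  R  [+0.21765 +0.05106 +0.97469]
t = (-0.03108, -0.05035, +0.67554) m
tr R = 2.606937; θ = arccos((tr R − 1)/2) = 0.637698 rad = 36.537°
axis k = ((R−Rᵀ)₃₂, (R−Rᵀ)₁₃, (R−Rᵀ)₂₁) / (2 sinθ) = (-0.024545, -0.358016, -0.933393)
rvec = θ·k = (-0.015652, -0.228306, -0.595223)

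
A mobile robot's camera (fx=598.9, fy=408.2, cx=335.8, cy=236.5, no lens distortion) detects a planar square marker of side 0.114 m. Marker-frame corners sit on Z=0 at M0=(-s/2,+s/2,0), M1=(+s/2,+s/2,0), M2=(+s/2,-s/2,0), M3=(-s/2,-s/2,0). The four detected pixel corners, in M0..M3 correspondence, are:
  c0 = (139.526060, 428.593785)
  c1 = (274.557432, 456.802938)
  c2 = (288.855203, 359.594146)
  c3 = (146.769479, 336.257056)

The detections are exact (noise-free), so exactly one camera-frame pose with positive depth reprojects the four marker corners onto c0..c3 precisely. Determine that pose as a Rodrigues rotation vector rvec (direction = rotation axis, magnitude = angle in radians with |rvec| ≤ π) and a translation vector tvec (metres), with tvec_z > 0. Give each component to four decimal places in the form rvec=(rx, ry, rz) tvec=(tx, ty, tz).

Intrinsics K: fx=598.9, fy=408.2, cx=335.8, cy=236.5
Marker side s = 0.114 m; corners in marker frame (Z=0):
  M0 = (-0.0570, +0.0570, 0)
  M1 = (+0.0570, +0.0570, 0)
  M2 = (+0.0570, -0.0570, 0)
  M3 = (-0.0570, -0.0570, 0)
Detected image corners:
  c0 = (139.526060, 428.593785) px
  c1 = (274.557432, 456.802938) px
  c2 = (288.855203, 359.594146) px
  c3 = (146.769479, 336.257056) px
Planar DLT: solve 8×8 A·h = b for H (H[2,2]=1):
  H  [+1095.63958 -7.87648 +210.08977]
  H  [+4.97965 +989.97868 +395.98883]
  H  [-0.56055 +0.40303 +1.00000]
B = K⁻¹H; ‖b₁‖=2.241267, ‖b₂‖=2.241267; λ = 2/(‖b₁‖+‖b₂‖) = 0.446176, sign → tz>0 ⇒ λ=+0.446176
r₁ = λ·B[:,0] = (+0.95648,+0.15035,-0.25010); r₂ = λ·B[:,1] = (-0.10669,+0.97790,+0.17982)
r₃ = r₁×r₂ = (+0.27161,-0.14531,+0.95137); SVD([r₁ r₂ r₃]) → R = UVᵀ:
  R  [+0.95648 -0.10669 +0.27161]
  R  [+0.15035 +0.97790 -0.14531]
  R  [-0.25010 +0.17982 +0.95137]
t = (-0.09365, +0.17433, +0.44618) m
tr R = 2.885745; θ = arccos((tr R − 1)/2) = 0.339646 rad = 19.460°
axis k = ((R−Rᵀ)₃₂, (R−Rᵀ)₁₃, (R−Rᵀ)₂₁) / (2 sinθ) = (+0.487961, +0.782993, +0.385766)
rvec = θ·k = (+0.165734, +0.265940, +0.131024)

rvec=(0.1657, 0.2659, 0.1310) tvec=(-0.0937, 0.1743, 0.4462)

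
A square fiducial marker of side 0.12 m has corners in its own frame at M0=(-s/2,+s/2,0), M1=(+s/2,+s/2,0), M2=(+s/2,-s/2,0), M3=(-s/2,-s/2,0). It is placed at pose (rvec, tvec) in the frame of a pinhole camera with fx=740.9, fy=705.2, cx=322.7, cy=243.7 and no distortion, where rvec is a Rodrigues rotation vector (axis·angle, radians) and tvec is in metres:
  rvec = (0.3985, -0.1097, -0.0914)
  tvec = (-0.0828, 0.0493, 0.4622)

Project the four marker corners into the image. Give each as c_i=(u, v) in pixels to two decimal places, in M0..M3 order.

Intrinsics K: fx=740.9, fy=705.2, cx=322.7, cy=243.7
Marker side s = 0.12 m; corners in marker frame (Z=0):
  M0 = (-0.0600, +0.0600, 0)
  M1 = (+0.0600, +0.0600, 0)
  M2 = (+0.0600, -0.0600, 0)
  M3 = (-0.0600, -0.0600, 0)
rvec = (0.3985, -0.1097, -0.0914), |rvec| = θ = 0.42331 rad = 24.254°
Rodrigues: sinθ=0.41078, 1−cosθ=0.08827; R = I + sinθ·[k]× + (1−cosθ)·[k]×²:
    [+0.98996 +0.06716 -0.12439]
    [-0.11023 +0.91766 -0.38177]
    [+0.08851 +0.39164 +0.91585]
t = (-0.0828, 0.0493, 0.4622) m
M0: Pc = R·M0+t = (-0.13817, +0.11097, +0.48039); u = 740.9·(-0.13817)/0.48039 + 322.7 = 109.6045, v = 705.2·(+0.11097)/0.48039 + 243.7 = 406.6068
M1: Pc = R·M1+t = (-0.01937, +0.09775, +0.49101); u = 740.9·(-0.01937)/0.49101 + 322.7 = 293.4676, v = 705.2·(+0.09775)/0.49101 + 243.7 = 384.0854
M2: Pc = R·M2+t = (-0.02743, -0.01237, +0.44401); u = 740.9·(-0.02743)/0.44401 + 322.7 = 276.9252, v = 705.2·(-0.01237)/0.44401 + 243.7 = 224.0480
M3: Pc = R·M3+t = (-0.14623, +0.00085, +0.43339); u = 740.9·(-0.14623)/0.43339 + 322.7 = 72.7184, v = 705.2·(+0.00085)/0.43339 + 243.7 = 245.0895

c0=(109.60, 406.61) c1=(293.47, 384.09) c2=(276.93, 224.05) c3=(72.72, 245.09)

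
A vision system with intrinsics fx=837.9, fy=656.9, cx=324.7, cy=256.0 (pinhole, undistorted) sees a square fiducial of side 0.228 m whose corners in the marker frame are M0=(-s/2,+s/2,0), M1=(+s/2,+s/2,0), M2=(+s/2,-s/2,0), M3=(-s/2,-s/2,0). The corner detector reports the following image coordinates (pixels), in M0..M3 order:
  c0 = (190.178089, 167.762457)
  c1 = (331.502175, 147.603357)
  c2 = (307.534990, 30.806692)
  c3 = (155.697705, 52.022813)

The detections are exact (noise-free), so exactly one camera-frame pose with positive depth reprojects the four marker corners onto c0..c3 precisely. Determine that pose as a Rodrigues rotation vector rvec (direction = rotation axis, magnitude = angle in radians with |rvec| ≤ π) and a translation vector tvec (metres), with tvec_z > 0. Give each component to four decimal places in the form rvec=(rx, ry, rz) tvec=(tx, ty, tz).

Intrinsics K: fx=837.9, fy=656.9, cx=324.7, cy=256.0
Marker side s = 0.228 m; corners in marker frame (Z=0):
  M0 = (-0.1140, +0.1140, 0)
  M1 = (+0.1140, +0.1140, 0)
  M2 = (+0.1140, -0.1140, 0)
  M3 = (-0.1140, -0.1140, 0)
Detected image corners:
  c0 = (190.178089, 167.762457) px
  c1 = (331.502175, 147.603357) px
  c2 = (307.534990, 30.806692) px
  c3 = (155.697705, 52.022813) px
Planar DLT: solve 8×8 A·h = b for H (H[2,2]=1):
  H  [+645.90718 +204.82751 +246.87698]
  H  [-89.10515 +540.95910 +101.59473]
  H  [+0.01555 +0.31147 +1.00000]
B = K⁻¹H; ‖b₁‖=0.778011, ‖b₂‖=0.778011; λ = 2/(‖b₁‖+‖b₂‖) = 1.285329, sign → tz>0 ⇒ λ=+1.285329
r₁ = λ·B[:,0] = (+0.98307,-0.18214,+0.01998); r₂ = λ·B[:,1] = (+0.15906,+0.90245,+0.40035)
r₃ = r₁×r₂ = (-0.09095,-0.39039,+0.91615); SVD([r₁ r₂ r₃]) → R = UVᵀ:
  R  [+0.98307 +0.15906 -0.09095]
  R  [-0.18214 +0.90245 -0.39039]
  R  [+0.01998 +0.40035 +0.91615]
t = (-0.11938, -0.30212, +1.28533) m
tr R = 2.801669; θ = arccos((tr R − 1)/2) = 0.449109 rad = 25.732°
axis k = ((R−Rᵀ)₃₂, (R−Rᵀ)₁₃, (R−Rᵀ)₂₁) / (2 sinθ) = (+0.910647, -0.127756, -0.392937)
rvec = θ·k = (+0.408980, -0.057377, -0.176472)

rvec=(0.4090, -0.0574, -0.1765) tvec=(-0.1194, -0.3021, 1.2853)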